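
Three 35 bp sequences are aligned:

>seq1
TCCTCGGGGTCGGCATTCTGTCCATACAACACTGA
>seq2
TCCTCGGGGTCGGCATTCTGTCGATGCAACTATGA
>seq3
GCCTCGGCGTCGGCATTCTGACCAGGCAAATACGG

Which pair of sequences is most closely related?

seq1–seq2: 4/35 differ, p = 0.114, d = 0.124.
seq1–seq3: 10/35 differ, p = 0.286, d = 0.360.
seq2–seq3: 8/35 differ, p = 0.229, d = 0.273.
The smallest distance is between seq1 and seq2.

seq1 and seq2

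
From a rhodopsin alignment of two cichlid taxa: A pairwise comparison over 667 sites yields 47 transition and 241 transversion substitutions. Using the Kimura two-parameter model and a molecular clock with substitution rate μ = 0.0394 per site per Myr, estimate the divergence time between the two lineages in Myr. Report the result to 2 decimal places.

P = 47/667 ≈ 0.070465 and Q = 241/667 ≈ 0.361319.
Under the Kimura two-parameter model, d = −½ ln(1 − 2P − Q) − ¼ ln(1 − 2Q).
1 − 2P − Q = 0.497751, giving −½ ln(0.497751) = 0.348828.
1 − 2Q = 0.277362, giving −¼ ln(0.277362) = 0.320608.
d = 0.348828 + 0.320608 = 0.669436.
Under a molecular clock d = 2μt, so t = d/(2μ) = 0.669436 / (2 × 0.0394) = 8.50 Myr.

8.50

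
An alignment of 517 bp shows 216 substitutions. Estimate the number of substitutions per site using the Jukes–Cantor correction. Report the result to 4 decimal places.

0.6107

p = 216/517 ≈ 0.417795.
d = −(3/4) ln(1 − 4p/3) = −0.75 ln(1 − 0.55706) = −0.75 ln(0.44294)
  = −0.75 × (-0.814321) = 0.610741 substitutions/site.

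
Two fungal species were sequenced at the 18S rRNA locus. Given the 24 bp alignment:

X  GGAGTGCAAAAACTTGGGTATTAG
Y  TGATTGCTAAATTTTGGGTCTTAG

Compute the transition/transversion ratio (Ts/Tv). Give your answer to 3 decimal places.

0.200

Transitions are A↔G and C↔T; transversions are all other mismatches.
Transitions: 1. Transversions: 5.
R = 1/5 = 0.200.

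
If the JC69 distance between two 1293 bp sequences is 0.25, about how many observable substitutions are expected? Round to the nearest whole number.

Invert JC69: p = (3/4)(1 − e^(−4d/3)) = 0.75 × (1 − e^(-0.333333)) = 0.75 × (1 − 0.716532) = 0.212601.
Expected differing sites = pL ≈ 0.212601 × 1293 = 274.893093 ≈ 275.

275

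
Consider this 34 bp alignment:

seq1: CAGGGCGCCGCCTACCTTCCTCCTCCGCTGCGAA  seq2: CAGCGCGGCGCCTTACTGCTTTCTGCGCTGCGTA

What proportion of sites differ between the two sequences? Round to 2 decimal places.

The sequences differ at 9 of 34 positions (sites 4, 8, 14, 15, 18, 20, 22, 25, 33).
p = 9/34 = 0.264705… ≈ 0.26 (to 2 d.p.).

0.26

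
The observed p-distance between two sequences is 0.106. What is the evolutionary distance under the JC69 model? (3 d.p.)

d = −(3/4) ln(1 − 4p/3) = −0.75 ln(1 − 0.141333) = −0.75 ln(0.858667)
  = −0.75 × (-0.152374) = 0.114281 substitutions/site.

0.114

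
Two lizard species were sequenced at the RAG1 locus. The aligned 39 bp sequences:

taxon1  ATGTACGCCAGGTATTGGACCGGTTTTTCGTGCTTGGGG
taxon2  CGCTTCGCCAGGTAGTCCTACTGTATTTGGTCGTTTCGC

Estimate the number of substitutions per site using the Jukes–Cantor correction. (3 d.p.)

0.653

The sequences differ at 17 of 39 sites, so p = 17/39 ≈ 0.435897.
d = −(3/4) ln(1 − 4p/3) = −0.75 ln(1 − 0.581196) = −0.75 ln(0.418804)
  = −0.75 × (-0.870352) = 0.652764 substitutions/site.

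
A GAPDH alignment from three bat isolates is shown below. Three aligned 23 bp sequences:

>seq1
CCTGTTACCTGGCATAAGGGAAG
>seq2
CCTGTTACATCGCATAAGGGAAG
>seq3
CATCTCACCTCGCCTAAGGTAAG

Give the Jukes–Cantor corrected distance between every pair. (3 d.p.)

d(seq1,seq2) = 0.092, d(seq1,seq3) = 0.321, d(seq2,seq3) = 0.321

seq1–seq2: 2/23 sites differ → p ≈ 0.086957, d = −0.75 ln(1 − 0.115943) = 0.092425 ≈ 0.092.
seq1–seq3: 6/23 sites differ → p ≈ 0.26087, d = −0.75 ln(1 − 0.347827) = 0.320584 ≈ 0.321.
seq2–seq3: 6/23 sites differ → p ≈ 0.26087, d = −0.75 ln(1 − 0.347827) = 0.320584 ≈ 0.321.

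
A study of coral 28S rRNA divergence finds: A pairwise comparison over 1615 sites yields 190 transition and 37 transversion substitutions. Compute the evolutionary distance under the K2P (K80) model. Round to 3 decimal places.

0.161

P = 190/1615 ≈ 0.117647 and Q = 37/1615 ≈ 0.02291.
Under the Kimura two-parameter model, d = −½ ln(1 − 2P − Q) − ¼ ln(1 − 2Q).
1 − 2P − Q = 0.741796, giving −½ ln(0.741796) = 0.149341.
1 − 2Q = 0.95418, giving −¼ ln(0.95418) = 0.011726.
d = 0.149341 + 0.011726 = 0.161067.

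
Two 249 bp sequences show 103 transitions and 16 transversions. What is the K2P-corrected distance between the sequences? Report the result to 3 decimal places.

P = 103/249 ≈ 0.413655 and Q = 16/249 ≈ 0.064257.
Under the Kimura two-parameter model, d = −½ ln(1 − 2P − Q) − ¼ ln(1 − 2Q).
1 − 2P − Q = 0.108433, giving −½ ln(0.108433) = 1.110811.
1 − 2Q = 0.871486, giving −¼ ln(0.871486) = 0.034389.
d = 1.110811 + 0.034389 = 1.145200.

1.145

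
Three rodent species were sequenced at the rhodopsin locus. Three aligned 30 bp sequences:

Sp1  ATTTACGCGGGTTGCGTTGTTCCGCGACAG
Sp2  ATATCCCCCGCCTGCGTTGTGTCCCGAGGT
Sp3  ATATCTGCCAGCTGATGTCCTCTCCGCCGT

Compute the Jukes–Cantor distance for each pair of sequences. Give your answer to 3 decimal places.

Sp1–Sp2: 12/30 sites differ → p = 0.4, d = −0.75 ln(1 − 0.533333) = 0.571605 ≈ 0.572.
Sp1–Sp3: 16/30 sites differ → p ≈ 0.533333, d = −0.75 ln(1 − 0.711111) = 0.931285 ≈ 0.931.
Sp2–Sp3: 14/30 sites differ → p ≈ 0.466667, d = −0.75 ln(1 − 0.622223) = 0.730088 ≈ 0.730.

d(Sp1,Sp2) = 0.572, d(Sp1,Sp3) = 0.931, d(Sp2,Sp3) = 0.730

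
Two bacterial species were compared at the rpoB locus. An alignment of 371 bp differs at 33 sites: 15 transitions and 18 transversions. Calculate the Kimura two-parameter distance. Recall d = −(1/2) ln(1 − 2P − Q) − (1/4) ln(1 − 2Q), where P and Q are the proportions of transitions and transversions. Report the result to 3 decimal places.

P = 15/371 ≈ 0.040431 and Q = 18/371 ≈ 0.048518.
Under the Kimura two-parameter model, d = −½ ln(1 − 2P − Q) − ¼ ln(1 − 2Q).
1 − 2P − Q = 0.87062, giving −½ ln(0.87062) = 0.069275.
1 − 2Q = 0.902964, giving −¼ ln(0.902964) = 0.025518.
d = 0.069275 + 0.025518 = 0.094793.

0.095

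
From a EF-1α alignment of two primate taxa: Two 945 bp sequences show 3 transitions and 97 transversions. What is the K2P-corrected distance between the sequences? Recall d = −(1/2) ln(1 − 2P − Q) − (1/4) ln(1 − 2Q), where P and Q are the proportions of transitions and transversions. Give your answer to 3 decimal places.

0.115

P = 3/945 ≈ 0.003175 and Q = 97/945 ≈ 0.102646.
Under the Kimura two-parameter model, d = −½ ln(1 − 2P − Q) − ¼ ln(1 − 2Q).
1 − 2P − Q = 0.891004, giving −½ ln(0.891004) = 0.057703.
1 − 2Q = 0.794708, giving −¼ ln(0.794708) = 0.057445.
d = 0.057703 + 0.057445 = 0.115148.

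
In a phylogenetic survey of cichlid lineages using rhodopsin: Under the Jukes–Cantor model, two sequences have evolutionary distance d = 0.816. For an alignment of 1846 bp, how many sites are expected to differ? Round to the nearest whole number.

918

Invert JC69: p = (3/4)(1 − e^(−4d/3)) = 0.75 × (1 − e^(-1.088)) = 0.75 × (1 − 0.336890) = 0.497333.
Expected differing sites = pL ≈ 0.497333 × 1846 = 918.076718 ≈ 918.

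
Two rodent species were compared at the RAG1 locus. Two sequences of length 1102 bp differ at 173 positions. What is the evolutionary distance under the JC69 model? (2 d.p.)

p = 173/1102 ≈ 0.156987.
d = −(3/4) ln(1 − 4p/3) = −0.75 ln(1 − 0.209316) = −0.75 ln(0.790684)
  = −0.75 × (-0.234857) = 0.176143 substitutions/site.

0.18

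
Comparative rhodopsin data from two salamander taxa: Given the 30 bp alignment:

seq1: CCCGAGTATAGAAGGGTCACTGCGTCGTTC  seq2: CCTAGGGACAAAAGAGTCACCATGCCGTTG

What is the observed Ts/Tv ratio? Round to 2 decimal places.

5.00

Transitions are A↔G and C↔T; transversions are all other mismatches.
Transitions: 10. Transversions: 2.
R = 10/2 = 5.00.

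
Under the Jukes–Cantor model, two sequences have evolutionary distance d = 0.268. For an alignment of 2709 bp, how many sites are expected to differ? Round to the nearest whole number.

610

Invert JC69: p = (3/4)(1 − e^(−4d/3)) = 0.75 × (1 − e^(-0.357333)) = 0.75 × (1 − 0.699540) = 0.225345.
Expected differing sites = pL ≈ 0.225345 × 2709 = 610.459605 ≈ 610.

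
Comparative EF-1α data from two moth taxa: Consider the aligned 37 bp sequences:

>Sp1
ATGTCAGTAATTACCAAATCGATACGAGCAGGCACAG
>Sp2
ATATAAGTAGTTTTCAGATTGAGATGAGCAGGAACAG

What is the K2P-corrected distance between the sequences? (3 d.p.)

Of 37 sites, 6 differences are transitions and 4 are transversions, so P = 6/37 ≈ 0.162162 and Q = 4/37 ≈ 0.108108.
Under the Kimura two-parameter model, d = −½ ln(1 − 2P − Q) − ¼ ln(1 − 2Q).
1 − 2P − Q = 0.567568, giving −½ ln(0.567568) = 0.283197.
1 − 2Q = 0.783784, giving −¼ ln(0.783784) = 0.060905.
d = 0.283197 + 0.060905 = 0.344102.

0.344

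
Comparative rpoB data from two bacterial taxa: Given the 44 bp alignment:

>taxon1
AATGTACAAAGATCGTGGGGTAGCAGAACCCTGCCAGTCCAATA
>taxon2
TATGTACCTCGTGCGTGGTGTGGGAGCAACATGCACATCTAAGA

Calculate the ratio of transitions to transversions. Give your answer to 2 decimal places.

0.21

Transitions are A↔G and C↔T; transversions are all other mismatches.
Transitions: 3. Transversions: 14.
R = 3/14 = 0.214285… ≈ 0.21 (to 2 d.p.).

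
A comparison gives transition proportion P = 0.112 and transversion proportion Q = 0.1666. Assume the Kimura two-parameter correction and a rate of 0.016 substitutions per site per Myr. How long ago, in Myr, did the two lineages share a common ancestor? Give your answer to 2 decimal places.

10.90

Under the Kimura two-parameter model, d = −½ ln(1 − 2P − Q) − ¼ ln(1 − 2Q).
1 − 2P − Q = 0.6094, giving −½ ln(0.6094) = 0.247640.
1 − 2Q = 0.6668, giving −¼ ln(0.6668) = 0.101316.
d = 0.247640 + 0.101316 = 0.348956.
Under a molecular clock d = 2μt, so t = d/(2μ) = 0.348956 / (2 × 0.016) = 10.90 Myr.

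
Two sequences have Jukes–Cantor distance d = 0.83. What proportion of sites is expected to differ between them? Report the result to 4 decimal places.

p = (3/4)(1 − e^(−4d/3)) = 0.75 × (1 − e^(-1.106667)) = 0.75 × (1 − 0.330659) = 0.502006.

0.5020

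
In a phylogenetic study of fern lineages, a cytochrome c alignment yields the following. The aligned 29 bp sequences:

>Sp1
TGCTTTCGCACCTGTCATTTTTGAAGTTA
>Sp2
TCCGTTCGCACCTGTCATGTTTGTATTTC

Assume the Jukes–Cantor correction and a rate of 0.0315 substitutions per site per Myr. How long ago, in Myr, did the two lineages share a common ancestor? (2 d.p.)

3.84

The sequences differ at 6 of 29 sites (2, 4, 19, 24, 26, 29), so p = 6/29 ≈ 0.206897.
d = −(3/4) ln(1 − 4p/3) = −0.75 ln(1 − 0.275863) = −0.75 ln(0.724137)
  = −0.75 × (-0.322775) = 0.242081 substitutions/site.
Under a molecular clock d = 2μt, so t = d/(2μ) = 0.242081 / (2 × 0.0315) = 3.84 Myr.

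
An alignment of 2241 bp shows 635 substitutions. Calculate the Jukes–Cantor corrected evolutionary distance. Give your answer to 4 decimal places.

0.3559

p = 635/2241 ≈ 0.283356.
d = −(3/4) ln(1 − 4p/3) = −0.75 ln(1 − 0.377808) = −0.75 ln(0.622192)
  = −0.75 × (-0.474507) = 0.355880 substitutions/site.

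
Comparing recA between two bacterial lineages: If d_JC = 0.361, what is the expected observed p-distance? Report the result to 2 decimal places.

p = (3/4)(1 − e^(−4d/3)) = 0.75 × (1 − e^(-0.481333)) = 0.75 × (1 − 0.617959) = 0.286531.

0.29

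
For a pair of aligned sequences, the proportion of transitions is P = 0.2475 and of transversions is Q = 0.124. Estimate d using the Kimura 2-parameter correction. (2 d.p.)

0.55

Under the Kimura two-parameter model, d = −½ ln(1 − 2P − Q) − ¼ ln(1 − 2Q).
1 − 2P − Q = 0.381, giving −½ ln(0.381) = 0.482478.
1 − 2Q = 0.752, giving −¼ ln(0.752) = 0.071255.
d = 0.482478 + 0.071255 = 0.553733.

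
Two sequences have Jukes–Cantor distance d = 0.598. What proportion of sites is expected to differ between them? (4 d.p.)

0.4121

p = (3/4)(1 − e^(−4d/3)) = 0.75 × (1 − e^(-0.797333)) = 0.75 × (1 − 0.450529) = 0.412103.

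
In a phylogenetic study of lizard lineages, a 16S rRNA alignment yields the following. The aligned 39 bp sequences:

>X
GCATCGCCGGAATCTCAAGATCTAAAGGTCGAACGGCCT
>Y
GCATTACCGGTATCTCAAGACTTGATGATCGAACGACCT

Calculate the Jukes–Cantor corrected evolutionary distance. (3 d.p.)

0.276

The sequences differ at 9 of 39 sites (5, 6, 11, 21, 22, 24, 26, 28, 36), so p = 9/39 ≈ 0.230769.
d = −(3/4) ln(1 − 4p/3) = −0.75 ln(1 − 0.307692) = −0.75 ln(0.692308)
  = −0.75 × (-0.367724) = 0.275793 substitutions/site.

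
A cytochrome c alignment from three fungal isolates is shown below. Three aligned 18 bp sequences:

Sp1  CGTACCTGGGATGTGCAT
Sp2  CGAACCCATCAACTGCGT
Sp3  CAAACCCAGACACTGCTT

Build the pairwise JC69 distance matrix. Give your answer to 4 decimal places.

Sp1–Sp2: 8/18 sites differ → p ≈ 0.444444, d = −0.75 ln(1 − 0.592592) = 0.673455 ≈ 0.6735.
Sp1–Sp3: 9/18 sites differ → p = 0.5, d = −0.75 ln(1 − 0.666667) = 0.823960 ≈ 0.8240.
Sp2–Sp3: 5/18 sites differ → p ≈ 0.277778, d = −0.75 ln(1 − 0.370371) = 0.346968 ≈ 0.3470.

d(Sp1,Sp2) = 0.6735, d(Sp1,Sp3) = 0.8240, d(Sp2,Sp3) = 0.3470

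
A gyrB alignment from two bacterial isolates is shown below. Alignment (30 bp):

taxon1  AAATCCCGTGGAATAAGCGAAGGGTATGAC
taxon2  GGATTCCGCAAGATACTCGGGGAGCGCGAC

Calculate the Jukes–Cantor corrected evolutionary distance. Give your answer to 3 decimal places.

The sequences differ at 15 of 30 sites, so p = 15/30 = 0.5.
d = −(3/4) ln(1 − 4p/3) = −0.75 ln(1 − 0.666667) = −0.75 ln(0.333333)
  = −0.75 × (-1.098613) = 0.823960 substitutions/site.

0.824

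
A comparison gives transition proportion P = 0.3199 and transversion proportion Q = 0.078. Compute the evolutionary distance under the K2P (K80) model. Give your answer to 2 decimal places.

0.67

Under the Kimura two-parameter model, d = −½ ln(1 − 2P − Q) − ¼ ln(1 − 2Q).
1 − 2P − Q = 0.2822, giving −½ ln(0.2822) = 0.632570.
1 − 2Q = 0.844, giving −¼ ln(0.844) = 0.042401.
d = 0.632570 + 0.042401 = 0.674971.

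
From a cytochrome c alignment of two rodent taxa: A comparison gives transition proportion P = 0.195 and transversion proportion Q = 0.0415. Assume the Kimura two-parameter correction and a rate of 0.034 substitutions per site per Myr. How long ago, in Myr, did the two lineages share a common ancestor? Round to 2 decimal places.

4.47

Under the Kimura two-parameter model, d = −½ ln(1 − 2P − Q) − ¼ ln(1 − 2Q).
1 − 2P − Q = 0.5685, giving −½ ln(0.5685) = 0.282377.
1 − 2Q = 0.917, giving −¼ ln(0.917) = 0.021662.
d = 0.282377 + 0.021662 = 0.304039.
Under a molecular clock d = 2μt, so t = d/(2μ) = 0.304039 / (2 × 0.034) = 4.47 Myr.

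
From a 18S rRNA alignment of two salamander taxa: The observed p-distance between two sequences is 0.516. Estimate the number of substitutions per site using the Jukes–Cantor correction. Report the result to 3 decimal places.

0.874

d = −(3/4) ln(1 − 4p/3) = −0.75 ln(1 − 0.688) = −0.75 ln(0.312)
  = −0.75 × (-1.164752) = 0.873564 substitutions/site.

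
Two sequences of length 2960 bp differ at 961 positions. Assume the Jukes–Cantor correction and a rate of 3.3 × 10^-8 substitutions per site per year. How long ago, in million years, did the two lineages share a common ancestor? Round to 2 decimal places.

p = 961/2960 ≈ 0.324662.
d = −(3/4) ln(1 − 4p/3) = −0.75 ln(1 − 0.432883) = −0.75 ln(0.567117)
  = −0.75 × (-0.567190) = 0.425393 substitutions/site.
Under a molecular clock d = 2μt, so t = d/(2μ) = 0.425393 / (2 × 3.3 × 10^-8) = 6.45 million years.

6.45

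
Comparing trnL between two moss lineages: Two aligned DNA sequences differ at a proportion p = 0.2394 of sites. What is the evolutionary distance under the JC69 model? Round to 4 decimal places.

d = −(3/4) ln(1 − 4p/3) = −0.75 ln(1 − 0.3192) = −0.75 ln(0.6808)
  = −0.75 × (-0.384487) = 0.288365 substitutions/site.

0.2884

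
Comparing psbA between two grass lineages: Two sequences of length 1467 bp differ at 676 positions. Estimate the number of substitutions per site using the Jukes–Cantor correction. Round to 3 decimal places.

p = 676/1467 ≈ 0.460804.
d = −(3/4) ln(1 − 4p/3) = −0.75 ln(1 − 0.614405) = −0.75 ln(0.385595)
  = −0.75 × (-0.952968) = 0.714726 substitutions/site.

0.715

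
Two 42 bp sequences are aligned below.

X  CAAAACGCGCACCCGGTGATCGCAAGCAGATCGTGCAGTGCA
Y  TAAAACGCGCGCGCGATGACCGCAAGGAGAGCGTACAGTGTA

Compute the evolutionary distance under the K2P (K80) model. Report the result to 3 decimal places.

0.259

Of 42 sites, 6 differences are transitions and 3 are transversions, so P = 6/42 ≈ 0.142857 and Q = 3/42 ≈ 0.071429.
Under the Kimura two-parameter model, d = −½ ln(1 − 2P − Q) − ¼ ln(1 − 2Q).
1 − 2P − Q = 0.642857, giving −½ ln(0.642857) = 0.220916.
1 − 2Q = 0.857142, giving −¼ ln(0.857142) = 0.038538.
d = 0.220916 + 0.038538 = 0.259454.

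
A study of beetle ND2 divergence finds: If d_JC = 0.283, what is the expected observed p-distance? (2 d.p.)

p = (3/4)(1 − e^(−4d/3)) = 0.75 × (1 − e^(-0.377333)) = 0.75 × (1 − 0.685688) = 0.235734.

0.24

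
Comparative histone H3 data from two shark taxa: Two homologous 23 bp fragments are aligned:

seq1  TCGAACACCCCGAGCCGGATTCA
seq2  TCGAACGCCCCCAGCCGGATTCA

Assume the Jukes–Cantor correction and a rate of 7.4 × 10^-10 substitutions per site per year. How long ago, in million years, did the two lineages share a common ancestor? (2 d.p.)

62.45

The sequences differ at 2 of 23 sites (7, 12), so p = 2/23 ≈ 0.086957.
d = −(3/4) ln(1 − 4p/3) = −0.75 ln(1 − 0.115943) = −0.75 ln(0.884057)
  = −0.75 × (-0.123234) = 0.092426 substitutions/site.
Under a molecular clock d = 2μt, so t = d/(2μ) = 0.092426 / (2 × 7.4 × 10^-10) = 62.45 million years.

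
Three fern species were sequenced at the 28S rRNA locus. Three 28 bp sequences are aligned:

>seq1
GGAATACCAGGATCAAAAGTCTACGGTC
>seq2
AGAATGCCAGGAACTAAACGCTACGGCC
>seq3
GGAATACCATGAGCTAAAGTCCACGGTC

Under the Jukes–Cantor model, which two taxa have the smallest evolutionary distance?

seq1–seq2: 7/28 differ, p = 0.250, d = 0.304.
seq1–seq3: 4/28 differ, p = 0.143, d = 0.158.
seq2–seq3: 8/28 differ, p = 0.286, d = 0.360.
The smallest distance is between seq1 and seq3.

seq1 and seq3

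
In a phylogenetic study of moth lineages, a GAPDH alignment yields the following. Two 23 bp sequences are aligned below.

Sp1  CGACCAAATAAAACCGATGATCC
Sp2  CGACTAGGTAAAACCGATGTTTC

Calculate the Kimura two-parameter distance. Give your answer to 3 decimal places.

Of 23 sites, 4 differences are transitions and 1 are transversions, so P = 4/23 ≈ 0.173913 and Q = 1/23 ≈ 0.043478.
Under the Kimura two-parameter model, d = −½ ln(1 − 2P − Q) − ¼ ln(1 − 2Q).
1 − 2P − Q = 0.608696, giving −½ ln(0.608696) = 0.248218.
1 − 2Q = 0.913044, giving −¼ ln(0.913044) = 0.022743.
d = 0.248218 + 0.022743 = 0.270961.

0.271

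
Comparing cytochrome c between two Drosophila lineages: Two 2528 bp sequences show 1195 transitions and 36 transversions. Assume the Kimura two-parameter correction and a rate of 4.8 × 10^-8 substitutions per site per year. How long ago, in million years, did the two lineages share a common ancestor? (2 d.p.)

16.80

P = 1195/2528 ≈ 0.472706 and Q = 36/2528 ≈ 0.014241.
Under the Kimura two-parameter model, d = −½ ln(1 − 2P − Q) − ¼ ln(1 − 2Q).
1 − 2P − Q = 0.040347, giving −½ ln(0.040347) = 1.605119.
1 − 2Q = 0.971518, giving −¼ ln(0.971518) = 0.007224.
d = 1.605119 + 0.007224 = 1.612343.
Under a molecular clock d = 2μt, so t = d/(2μ) = 1.612343 / (2 × 4.8 × 10^-8) = 16.80 million years.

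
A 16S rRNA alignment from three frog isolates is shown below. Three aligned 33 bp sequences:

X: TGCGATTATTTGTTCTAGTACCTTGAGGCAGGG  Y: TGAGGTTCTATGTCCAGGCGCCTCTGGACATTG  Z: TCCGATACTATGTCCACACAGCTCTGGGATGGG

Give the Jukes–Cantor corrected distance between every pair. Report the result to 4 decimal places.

X–Y: 15/33 sites differ → p ≈ 0.454545, d = −0.75 ln(1 − 0.60606) = 0.698667 ≈ 0.6987.
X–Z: 15/33 sites differ → p ≈ 0.454545, d = −0.75 ln(1 − 0.60606) = 0.698667 ≈ 0.6987.
Y–Z: 13/33 sites differ → p ≈ 0.393939, d = −0.75 ln(1 − 0.525252) = 0.558728 ≈ 0.5587.

d(X,Y) = 0.6987, d(X,Z) = 0.6987, d(Y,Z) = 0.5587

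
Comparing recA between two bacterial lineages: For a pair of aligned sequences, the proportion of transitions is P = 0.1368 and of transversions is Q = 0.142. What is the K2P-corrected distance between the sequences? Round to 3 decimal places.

Under the Kimura two-parameter model, d = −½ ln(1 − 2P − Q) − ¼ ln(1 − 2Q).
1 − 2P − Q = 0.5844, giving −½ ln(0.5844) = 0.268585.
1 − 2Q = 0.716, giving −¼ ln(0.716) = 0.083519.
d = 0.268585 + 0.083519 = 0.352104.

0.352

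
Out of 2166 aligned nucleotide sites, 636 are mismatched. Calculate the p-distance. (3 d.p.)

p = 636/2166 = 0.293628… ≈ 0.294 (to 3 d.p.).

0.294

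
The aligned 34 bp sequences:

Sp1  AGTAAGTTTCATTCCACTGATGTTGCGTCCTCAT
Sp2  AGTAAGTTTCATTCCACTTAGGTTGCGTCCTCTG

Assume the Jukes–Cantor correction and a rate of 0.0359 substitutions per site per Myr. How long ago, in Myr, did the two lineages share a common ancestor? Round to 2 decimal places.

The sequences differ at 4 of 34 sites (19, 21, 33, 34), so p = 4/34 ≈ 0.117647.
d = −(3/4) ln(1 − 4p/3) = −0.75 ln(1 − 0.156863) = −0.75 ln(0.843137)
  = −0.75 × (-0.170626) = 0.127970 substitutions/site.
Under a molecular clock d = 2μt, so t = d/(2μ) = 0.127970 / (2 × 0.0359) = 1.78 Myr.

1.78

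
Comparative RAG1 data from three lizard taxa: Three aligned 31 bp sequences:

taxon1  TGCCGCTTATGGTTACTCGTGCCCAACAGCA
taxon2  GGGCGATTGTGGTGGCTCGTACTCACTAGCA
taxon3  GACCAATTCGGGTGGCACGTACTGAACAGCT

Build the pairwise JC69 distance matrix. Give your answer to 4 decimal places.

taxon1–taxon2: 10/31 sites differ → p ≈ 0.322581, d = −0.75 ln(1 − 0.430108) = 0.421731 ≈ 0.4217.
taxon1–taxon3: 13/31 sites differ → p ≈ 0.419355, d = −0.75 ln(1 − 0.55914) = 0.614271 ≈ 0.6143.
taxon2–taxon3: 10/31 sites differ → p ≈ 0.322581, d = −0.75 ln(1 − 0.430108) = 0.421731 ≈ 0.4217.

d(taxon1,taxon2) = 0.4217, d(taxon1,taxon3) = 0.6143, d(taxon2,taxon3) = 0.4217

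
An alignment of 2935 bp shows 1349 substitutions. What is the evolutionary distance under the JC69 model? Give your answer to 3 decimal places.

0.712

p = 1349/2935 ≈ 0.459625.
d = −(3/4) ln(1 − 4p/3) = −0.75 ln(1 − 0.612833) = −0.75 ln(0.387167)
  = −0.75 × (-0.948899) = 0.711674 substitutions/site.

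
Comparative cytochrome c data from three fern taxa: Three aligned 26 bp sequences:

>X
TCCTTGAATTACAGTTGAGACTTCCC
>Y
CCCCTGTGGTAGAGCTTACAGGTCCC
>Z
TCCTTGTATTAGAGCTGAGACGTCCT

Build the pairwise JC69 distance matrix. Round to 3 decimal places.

d(X,Y) = 0.623, d(X,Z) = 0.222, d(Y,Z) = 0.396

X–Y: 11/26 sites differ → p ≈ 0.423077, d = −0.75 ln(1 − 0.564103) = 0.622762 ≈ 0.623.
X–Z: 5/26 sites differ → p ≈ 0.192308, d = −0.75 ln(1 − 0.256411) = 0.222200 ≈ 0.222.
Y–Z: 8/26 sites differ → p ≈ 0.307692, d = −0.75 ln(1 − 0.410256) = 0.396050 ≈ 0.396.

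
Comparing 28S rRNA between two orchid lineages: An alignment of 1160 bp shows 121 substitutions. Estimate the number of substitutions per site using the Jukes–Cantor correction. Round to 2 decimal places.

p = 121/1160 ≈ 0.10431.
d = −(3/4) ln(1 − 4p/3) = −0.75 ln(1 − 0.13908) = −0.75 ln(0.86092)
  = −0.75 × (-0.149754) = 0.112316 substitutions/site.

0.11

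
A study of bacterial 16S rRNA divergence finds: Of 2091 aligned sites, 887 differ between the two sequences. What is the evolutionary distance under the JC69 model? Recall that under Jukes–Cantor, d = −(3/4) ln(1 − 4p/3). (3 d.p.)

0.625

p = 887/2091 ≈ 0.424199.
d = −(3/4) ln(1 − 4p/3) = −0.75 ln(1 − 0.565599) = −0.75 ln(0.434401)
  = −0.75 × (-0.833787) = 0.625340 substitutions/site.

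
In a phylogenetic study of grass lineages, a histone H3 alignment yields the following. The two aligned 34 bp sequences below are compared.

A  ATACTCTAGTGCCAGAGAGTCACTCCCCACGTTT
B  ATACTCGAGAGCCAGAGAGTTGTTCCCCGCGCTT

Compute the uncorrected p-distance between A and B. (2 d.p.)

0.21

The sequences differ at 7 of 34 positions (sites 7, 10, 21, 22, 23, 29, 32).
p = 7/34 = 0.205882… ≈ 0.21 (to 2 d.p.).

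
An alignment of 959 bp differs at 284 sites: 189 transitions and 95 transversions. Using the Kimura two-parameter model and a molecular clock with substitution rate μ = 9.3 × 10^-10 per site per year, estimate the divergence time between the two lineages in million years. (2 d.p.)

P = 189/959 ≈ 0.19708 and Q = 95/959 ≈ 0.099062.
Under the Kimura two-parameter model, d = −½ ln(1 − 2P − Q) − ¼ ln(1 − 2Q).
1 − 2P − Q = 0.506778, giving −½ ln(0.506778) = 0.339841.
1 − 2Q = 0.801876, giving −¼ ln(0.801876) = 0.055200.
d = 0.339841 + 0.055200 = 0.395041.
Under a molecular clock d = 2μt, so t = d/(2μ) = 0.395041 / (2 × 9.3 × 10^-10) = 212.39 million years.

212.39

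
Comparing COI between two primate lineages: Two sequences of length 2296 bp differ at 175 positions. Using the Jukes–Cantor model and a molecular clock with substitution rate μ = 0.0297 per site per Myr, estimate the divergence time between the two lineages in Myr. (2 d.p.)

1.35

p = 175/2296 ≈ 0.07622.
d = −(3/4) ln(1 − 4p/3) = −0.75 ln(1 − 0.101627) = −0.75 ln(0.898373)
  = −0.75 × (-0.107170) = 0.080378 substitutions/site.
Under a molecular clock d = 2μt, so t = d/(2μ) = 0.080378 / (2 × 0.0297) = 1.35 Myr.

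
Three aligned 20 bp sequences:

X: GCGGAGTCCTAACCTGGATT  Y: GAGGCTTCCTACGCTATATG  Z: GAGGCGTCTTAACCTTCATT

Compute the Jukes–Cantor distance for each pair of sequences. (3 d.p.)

X–Y: 8/20 sites differ → p = 0.4, d = −0.75 ln(1 − 0.533333) = 0.571605 ≈ 0.572.
X–Z: 5/20 sites differ → p = 0.25, d = −0.75 ln(1 − 0.333333) = 0.304098 ≈ 0.304.
Y–Z: 7/20 sites differ → p = 0.35, d = −0.75 ln(1 − 0.466667) = 0.471457 ≈ 0.471.

d(X,Y) = 0.572, d(X,Z) = 0.304, d(Y,Z) = 0.471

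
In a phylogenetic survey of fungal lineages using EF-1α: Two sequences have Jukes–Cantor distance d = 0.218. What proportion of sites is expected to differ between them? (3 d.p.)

p = (3/4)(1 − e^(−4d/3)) = 0.75 × (1 − e^(-0.290667)) = 0.75 × (1 − 0.747765) = 0.189176.

0.189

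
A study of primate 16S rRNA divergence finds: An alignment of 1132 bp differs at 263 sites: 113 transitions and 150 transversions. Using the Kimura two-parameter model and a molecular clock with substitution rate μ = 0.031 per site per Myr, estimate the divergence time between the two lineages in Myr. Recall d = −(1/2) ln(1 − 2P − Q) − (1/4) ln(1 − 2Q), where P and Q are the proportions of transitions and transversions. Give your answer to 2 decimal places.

P = 113/1132 ≈ 0.099823 and Q = 150/1132 ≈ 0.132509.
Under the Kimura two-parameter model, d = −½ ln(1 − 2P − Q) − ¼ ln(1 − 2Q).
1 − 2P − Q = 0.667845, giving −½ ln(0.667845) = 0.201850.
1 − 2Q = 0.734982, giving −¼ ln(0.734982) = 0.076977.
d = 0.201850 + 0.076977 = 0.278827.
Under a molecular clock d = 2μt, so t = d/(2μ) = 0.278827 / (2 × 0.031) = 4.50 Myr.

4.50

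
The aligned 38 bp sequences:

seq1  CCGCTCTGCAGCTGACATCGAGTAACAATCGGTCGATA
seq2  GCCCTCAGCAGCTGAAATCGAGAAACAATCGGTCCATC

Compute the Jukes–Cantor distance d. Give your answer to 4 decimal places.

0.2114

The sequences differ at 7 of 38 sites (1, 3, 7, 16, 23, 35, 38), so p = 7/38 ≈ 0.184211.
d = −(3/4) ln(1 − 4p/3) = −0.75 ln(1 − 0.245615) = −0.75 ln(0.754385)
  = −0.75 × (-0.281852) = 0.211389 substitutions/site.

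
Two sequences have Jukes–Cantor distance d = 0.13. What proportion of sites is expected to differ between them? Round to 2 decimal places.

0.12

p = (3/4)(1 − e^(−4d/3)) = 0.75 × (1 − e^(-0.173333)) = 0.75 × (1 − 0.840858) = 0.119357.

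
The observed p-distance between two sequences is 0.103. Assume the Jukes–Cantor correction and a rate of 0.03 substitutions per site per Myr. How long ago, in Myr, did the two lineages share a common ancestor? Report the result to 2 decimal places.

d = −(3/4) ln(1 − 4p/3) = −0.75 ln(1 − 0.137333) = −0.75 ln(0.862667)
  = −0.75 × (-0.147727) = 0.110795 substitutions/site.
Under a molecular clock d = 2μt, so t = d/(2μ) = 0.110795 / (2 × 0.03) = 1.85 Myr.

1.85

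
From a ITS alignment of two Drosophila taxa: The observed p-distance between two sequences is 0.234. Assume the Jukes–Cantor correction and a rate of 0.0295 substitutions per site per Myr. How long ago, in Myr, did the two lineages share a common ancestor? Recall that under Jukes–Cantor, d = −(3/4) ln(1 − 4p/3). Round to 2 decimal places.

d = −(3/4) ln(1 − 4p/3) = −0.75 ln(1 − 0.312) = −0.75 ln(0.688)
  = −0.75 × (-0.373966) = 0.280475 substitutions/site.
Under a molecular clock d = 2μt, so t = d/(2μ) = 0.280475 / (2 × 0.0295) = 4.75 Myr.

4.75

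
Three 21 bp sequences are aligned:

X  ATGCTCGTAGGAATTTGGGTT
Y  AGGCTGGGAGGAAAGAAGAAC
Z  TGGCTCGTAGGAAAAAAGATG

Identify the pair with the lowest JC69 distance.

Y and Z

X–Y: 10/21 differ, p = 0.476, d = 0.756.
X–Z: 8/21 differ, p = 0.381, d = 0.532.
Y–Z: 6/21 differ, p = 0.286, d = 0.360.
The smallest distance is between Y and Z.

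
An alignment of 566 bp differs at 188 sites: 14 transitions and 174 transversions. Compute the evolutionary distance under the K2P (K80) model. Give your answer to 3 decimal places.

P = 14/566 ≈ 0.024735 and Q = 174/566 ≈ 0.30742.
Under the Kimura two-parameter model, d = −½ ln(1 − 2P − Q) − ¼ ln(1 − 2Q).
1 − 2P − Q = 0.64311, giving −½ ln(0.64311) = 0.220720.
1 − 2Q = 0.38516, giving −¼ ln(0.38516) = 0.238524.
d = 0.220720 + 0.238524 = 0.459244.

0.459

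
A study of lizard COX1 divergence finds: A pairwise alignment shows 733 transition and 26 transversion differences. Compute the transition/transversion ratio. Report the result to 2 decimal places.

28.19

R = 733/26 = 28.192307… ≈ 28.19 (to 2 d.p.).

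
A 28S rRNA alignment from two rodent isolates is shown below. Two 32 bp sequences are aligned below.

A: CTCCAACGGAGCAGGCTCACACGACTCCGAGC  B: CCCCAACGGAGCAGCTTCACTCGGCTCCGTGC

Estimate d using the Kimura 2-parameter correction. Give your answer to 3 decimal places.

Of 32 sites, 3 differences are transitions and 3 are transversions, so P = 3/32 = 0.09375 and Q = 3/32 = 0.09375.
Under the Kimura two-parameter model, d = −½ ln(1 − 2P − Q) − ¼ ln(1 − 2Q).
1 − 2P − Q = 0.71875, giving −½ ln(0.71875) = 0.165121.
1 − 2Q = 0.8125, giving −¼ ln(0.8125) = 0.051910.
d = 0.165121 + 0.051910 = 0.217031.

0.217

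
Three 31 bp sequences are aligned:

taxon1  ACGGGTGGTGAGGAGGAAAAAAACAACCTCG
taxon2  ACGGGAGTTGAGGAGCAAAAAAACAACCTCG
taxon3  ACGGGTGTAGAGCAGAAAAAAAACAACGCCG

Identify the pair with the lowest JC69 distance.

taxon1–taxon2: 3/31 differ, p = 0.097, d = 0.104.
taxon1–taxon3: 6/31 differ, p = 0.194, d = 0.224.
taxon2–taxon3: 6/31 differ, p = 0.194, d = 0.224.
The smallest distance is between taxon1 and taxon2.

taxon1 and taxon2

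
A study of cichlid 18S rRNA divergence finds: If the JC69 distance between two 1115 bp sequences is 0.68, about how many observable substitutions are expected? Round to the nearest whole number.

Invert JC69: p = (3/4)(1 − e^(−4d/3)) = 0.75 × (1 − e^(-0.906667)) = 0.75 × (1 − 0.403868) = 0.447099.
Expected differing sites = pL ≈ 0.447099 × 1115 = 498.515385 ≈ 499.

499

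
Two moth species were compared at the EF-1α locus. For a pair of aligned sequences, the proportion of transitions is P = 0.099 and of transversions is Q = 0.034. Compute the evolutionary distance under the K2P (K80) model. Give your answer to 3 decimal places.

0.150

Under the Kimura two-parameter model, d = −½ ln(1 − 2P − Q) − ¼ ln(1 − 2Q).
1 − 2P − Q = 0.768, giving −½ ln(0.768) = 0.131983.
1 − 2Q = 0.932, giving −¼ ln(0.932) = 0.017606.
d = 0.131983 + 0.017606 = 0.149589.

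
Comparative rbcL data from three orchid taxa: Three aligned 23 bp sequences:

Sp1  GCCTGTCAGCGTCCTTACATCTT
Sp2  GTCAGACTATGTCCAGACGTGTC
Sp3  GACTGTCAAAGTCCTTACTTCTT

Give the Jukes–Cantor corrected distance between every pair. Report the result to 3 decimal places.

d(Sp1,Sp2) = 0.761, d(Sp1,Sp3) = 0.198, d(Sp2,Sp3) = 0.650

Sp1–Sp2: 11/23 sites differ → p ≈ 0.478261, d = −0.75 ln(1 − 0.637681) = 0.761423 ≈ 0.761.
Sp1–Sp3: 4/23 sites differ → p ≈ 0.173913, d = −0.75 ln(1 − 0.231884) = 0.197861 ≈ 0.198.
Sp2–Sp3: 10/23 sites differ → p ≈ 0.434783, d = −0.75 ln(1 − 0.579711) = 0.650110 ≈ 0.650.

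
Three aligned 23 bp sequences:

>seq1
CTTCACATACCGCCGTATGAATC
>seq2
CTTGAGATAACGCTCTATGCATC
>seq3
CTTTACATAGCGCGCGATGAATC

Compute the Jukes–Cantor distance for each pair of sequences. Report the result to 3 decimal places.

seq1–seq2: 6/23 sites differ → p ≈ 0.26087, d = −0.75 ln(1 − 0.347827) = 0.320584 ≈ 0.321.
seq1–seq3: 5/23 sites differ → p ≈ 0.217391, d = −0.75 ln(1 − 0.289855) = 0.256715 ≈ 0.257.
seq2–seq3: 6/23 sites differ → p ≈ 0.26087, d = −0.75 ln(1 − 0.347827) = 0.320584 ≈ 0.321.

d(seq1,seq2) = 0.321, d(seq1,seq3) = 0.257, d(seq2,seq3) = 0.321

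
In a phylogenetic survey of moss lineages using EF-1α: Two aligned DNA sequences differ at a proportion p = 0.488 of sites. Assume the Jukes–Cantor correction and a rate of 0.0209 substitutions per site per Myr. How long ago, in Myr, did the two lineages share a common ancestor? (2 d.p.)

18.87

d = −(3/4) ln(1 − 4p/3) = −0.75 ln(1 − 0.650667) = −0.75 ln(0.349333)
  = −0.75 × (-1.051730) = 0.788798 substitutions/site.
Under a molecular clock d = 2μt, so t = d/(2μ) = 0.788798 / (2 × 0.0209) = 18.87 Myr.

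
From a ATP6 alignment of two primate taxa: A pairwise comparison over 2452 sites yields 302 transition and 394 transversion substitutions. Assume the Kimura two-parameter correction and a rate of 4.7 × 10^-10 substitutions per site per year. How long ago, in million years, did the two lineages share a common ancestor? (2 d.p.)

P = 302/2452 ≈ 0.123165 and Q = 394/2452 ≈ 0.160685.
Under the Kimura two-parameter model, d = −½ ln(1 − 2P − Q) − ¼ ln(1 − 2Q).
1 − 2P − Q = 0.592985, giving −½ ln(0.592985) = 0.261293.
1 − 2Q = 0.67863, giving −¼ ln(0.67863) = 0.096920.
d = 0.261293 + 0.096920 = 0.358213.
Under a molecular clock d = 2μt, so t = d/(2μ) = 0.358213 / (2 × 4.7 × 10^-10) = 381.08 million years.

381.08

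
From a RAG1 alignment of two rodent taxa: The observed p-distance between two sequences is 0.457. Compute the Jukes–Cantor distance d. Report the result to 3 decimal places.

d = −(3/4) ln(1 − 4p/3) = −0.75 ln(1 − 0.609333) = −0.75 ln(0.390667)
  = −0.75 × (-0.939900) = 0.704925 substitutions/site.

0.705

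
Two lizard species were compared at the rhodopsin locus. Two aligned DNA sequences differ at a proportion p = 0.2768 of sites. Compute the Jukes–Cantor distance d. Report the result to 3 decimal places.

0.345

d = −(3/4) ln(1 − 4p/3) = −0.75 ln(1 − 0.369067) = −0.75 ln(0.630933)
  = −0.75 × (-0.460556) = 0.345417 substitutions/site.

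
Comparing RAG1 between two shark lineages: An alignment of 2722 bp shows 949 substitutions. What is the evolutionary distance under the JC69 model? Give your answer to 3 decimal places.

p = 949/2722 ≈ 0.348641.
d = −(3/4) ln(1 − 4p/3) = −0.75 ln(1 − 0.464855) = −0.75 ln(0.535145)
  = −0.75 × (-0.625218) = 0.468914 substitutions/site.

0.469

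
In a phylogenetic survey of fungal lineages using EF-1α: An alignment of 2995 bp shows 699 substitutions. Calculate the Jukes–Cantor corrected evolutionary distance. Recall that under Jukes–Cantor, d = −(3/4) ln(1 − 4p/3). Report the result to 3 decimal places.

p = 699/2995 ≈ 0.233389.
d = −(3/4) ln(1 − 4p/3) = −0.75 ln(1 − 0.311185) = −0.75 ln(0.688815)
  = −0.75 × (-0.372783) = 0.279587 substitutions/site.

0.280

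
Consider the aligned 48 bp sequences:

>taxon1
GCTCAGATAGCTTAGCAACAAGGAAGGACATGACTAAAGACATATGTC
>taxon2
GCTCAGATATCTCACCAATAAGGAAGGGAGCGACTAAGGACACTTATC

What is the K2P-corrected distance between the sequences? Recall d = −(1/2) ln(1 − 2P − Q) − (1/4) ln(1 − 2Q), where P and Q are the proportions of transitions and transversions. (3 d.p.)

0.315

Of 48 sites, 8 differences are transitions and 4 are transversions, so P = 8/48 ≈ 0.166667 and Q = 4/48 ≈ 0.083333.
Under the Kimura two-parameter model, d = −½ ln(1 − 2P − Q) − ¼ ln(1 − 2Q).
1 − 2P − Q = 0.583333, giving −½ ln(0.583333) = 0.269499.
1 − 2Q = 0.833334, giving −¼ ln(0.833334) = 0.045580.
d = 0.269499 + 0.045580 = 0.315079.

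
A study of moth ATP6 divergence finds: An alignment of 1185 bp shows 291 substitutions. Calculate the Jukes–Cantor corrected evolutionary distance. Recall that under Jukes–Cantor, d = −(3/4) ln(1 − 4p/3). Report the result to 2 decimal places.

p = 291/1185 ≈ 0.24557.
d = −(3/4) ln(1 − 4p/3) = −0.75 ln(1 − 0.327427) = −0.75 ln(0.672573)
  = −0.75 × (-0.396645) = 0.297484 substitutions/site.

0.30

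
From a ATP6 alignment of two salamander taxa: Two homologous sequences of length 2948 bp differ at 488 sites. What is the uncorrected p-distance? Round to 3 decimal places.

p = 488/2948 = 0.165535… ≈ 0.166 (to 3 d.p.).

0.166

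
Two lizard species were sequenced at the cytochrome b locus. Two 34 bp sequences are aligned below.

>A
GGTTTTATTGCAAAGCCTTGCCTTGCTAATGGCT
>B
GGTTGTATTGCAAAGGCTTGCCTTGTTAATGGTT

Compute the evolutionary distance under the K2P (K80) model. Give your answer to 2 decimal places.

Of 34 sites, 2 differences are transitions and 2 are transversions, so P = 2/34 ≈ 0.058824 and Q = 2/34 ≈ 0.058824.
Under the Kimura two-parameter model, d = −½ ln(1 − 2P − Q) − ¼ ln(1 − 2Q).
1 − 2P − Q = 0.823528, giving −½ ln(0.823528) = 0.097079.
1 − 2Q = 0.882352, giving −¼ ln(0.882352) = 0.031291.
d = 0.097079 + 0.031291 = 0.128370.

0.13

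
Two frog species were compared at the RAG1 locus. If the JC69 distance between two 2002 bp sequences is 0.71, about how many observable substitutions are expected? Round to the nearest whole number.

Invert JC69: p = (3/4)(1 − e^(−4d/3)) = 0.75 × (1 − e^(-0.946667)) = 0.75 × (1 − 0.388032) = 0.458976.
Expected differing sites = pL ≈ 0.458976 × 2002 = 918.869952 ≈ 919.

919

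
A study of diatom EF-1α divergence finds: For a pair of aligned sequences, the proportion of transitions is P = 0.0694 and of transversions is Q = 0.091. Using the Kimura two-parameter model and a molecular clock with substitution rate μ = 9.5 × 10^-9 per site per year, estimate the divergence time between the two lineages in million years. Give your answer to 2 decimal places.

Under the Kimura two-parameter model, d = −½ ln(1 − 2P − Q) − ¼ ln(1 − 2Q).
1 − 2P − Q = 0.7702, giving −½ ln(0.7702) = 0.130553.
1 − 2Q = 0.818, giving −¼ ln(0.818) = 0.050223.
d = 0.130553 + 0.050223 = 0.180776.
Under a molecular clock d = 2μt, so t = d/(2μ) = 0.180776 / (2 × 9.5 × 10^-9) = 9.51 million years.

9.51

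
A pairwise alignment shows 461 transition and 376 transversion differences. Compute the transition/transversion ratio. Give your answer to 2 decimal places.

R = 461/376 = 1.226063… ≈ 1.23 (to 2 d.p.).

1.23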